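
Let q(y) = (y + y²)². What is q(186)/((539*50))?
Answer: 54990342/1225 ≈ 44890.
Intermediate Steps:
q(186)/((539*50)) = (186²*(1 + 186)²)/((539*50)) = (34596*187²)/26950 = (34596*34969)*(1/26950) = 1209787524*(1/26950) = 54990342/1225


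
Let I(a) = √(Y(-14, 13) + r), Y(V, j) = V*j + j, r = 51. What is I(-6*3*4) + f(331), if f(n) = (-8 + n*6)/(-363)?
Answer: -1978/363 + I*√118 ≈ -5.449 + 10.863*I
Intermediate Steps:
Y(V, j) = j + V*j
I(a) = I*√118 (I(a) = √(13*(1 - 14) + 51) = √(13*(-13) + 51) = √(-169 + 51) = √(-118) = I*√118)
f(n) = 8/363 - 2*n/121 (f(n) = (-8 + 6*n)*(-1/363) = 8/363 - 2*n/121)
I(-6*3*4) + f(331) = I*√118 + (8/363 - 2/121*331) = I*√118 + (8/363 - 662/121) = I*√118 - 1978/363 = -1978/363 + I*√118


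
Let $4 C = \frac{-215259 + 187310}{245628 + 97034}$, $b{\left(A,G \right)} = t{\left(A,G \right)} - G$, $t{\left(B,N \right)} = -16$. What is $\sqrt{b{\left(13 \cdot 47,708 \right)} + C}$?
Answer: $\frac{i \sqrt{340049922182862}}{685324} \approx 26.908 i$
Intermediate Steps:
$b{\left(A,G \right)} = -16 - G$
$C = - \frac{27949}{1370648}$ ($C = \frac{\left(-215259 + 187310\right) \frac{1}{245628 + 97034}}{4} = \frac{\left(-27949\right) \frac{1}{342662}}{4} = \frac{1}{4} \left(- \frac{27949}{342662}\right) = - \frac{27949}{1370648} \approx -0.020391$)
$\sqrt{b{\left(13 \cdot 47,708 \right)} + C} = \sqrt{\left(-16 - 708\right) - \frac{27949}{1370648}} = \sqrt{-724 - \frac{27949}{1370648}} = \sqrt{- \frac{992377101}{1370648}} = \frac{i \sqrt{340049922182862}}{685324}$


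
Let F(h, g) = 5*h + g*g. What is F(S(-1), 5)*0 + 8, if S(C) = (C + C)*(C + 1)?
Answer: 8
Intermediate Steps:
S(C) = 2*C*(1 + C) (S(C) = (2*C)*(1 + C) = 2*C*(1 + C))
F(h, g) = g² + 5*h (F(h, g) = 5*h + g² = g² + 5*h)
F(S(-1), 5)*0 + 8 = (5² + 5*(2*(-1)*(1 - 1)))*0 + 8 = (25 + 5*(2*(-1)*0))*0 + 8 = (25 + 5*0)*0 + 8 = (25 + 0)*0 + 8 = 25*0 + 8 = 0 + 8 = 8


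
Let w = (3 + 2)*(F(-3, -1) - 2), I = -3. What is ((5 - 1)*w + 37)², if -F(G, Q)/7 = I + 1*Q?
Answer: 310249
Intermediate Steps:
F(G, Q) = 21 - 7*Q (F(G, Q) = -7*(-3 + 1*Q) = -7*(-3 + Q) = 21 - 7*Q)
w = 130 (w = (3 + 2)*((21 - 7*(-1)) - 2) = 5*((21 + 7) - 2) = 5*(28 - 2) = 5*26 = 130)
((5 - 1)*w + 37)² = ((5 - 1)*130 + 37)² = (4*130 + 37)² = (520 + 37)² = 557² = 310249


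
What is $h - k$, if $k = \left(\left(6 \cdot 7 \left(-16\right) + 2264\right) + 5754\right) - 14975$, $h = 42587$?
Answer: $50216$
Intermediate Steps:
$k = -7629$ ($k = \left(\left(42 \left(-16\right) + 2264\right) + 5754\right) - 14975 = \left(\left(-672 + 2264\right) + 5754\right) - 14975 = \left(1592 + 5754\right) - 14975 = 7346 - 14975 = -7629$)
$h - k = 42587 - -7629 = 42587 + 7629 = 50216$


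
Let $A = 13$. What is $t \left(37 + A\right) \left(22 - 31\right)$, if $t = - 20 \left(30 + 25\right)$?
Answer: $495000$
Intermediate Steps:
$t = -1100$ ($t = \left(-20\right) 55 = -1100$)
$t \left(37 + A\right) \left(22 - 31\right) = - 1100 \left(37 + 13\right) \left(22 - 31\right) = - 1100 \cdot 50 \left(-9\right) = \left(-1100\right) \left(-450\right) = 495000$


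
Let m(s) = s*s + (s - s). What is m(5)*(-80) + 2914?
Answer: 914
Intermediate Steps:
m(s) = s**2 (m(s) = s**2 + 0 = s**2)
m(5)*(-80) + 2914 = 5**2*(-80) + 2914 = 25*(-80) + 2914 = -2000 + 2914 = 914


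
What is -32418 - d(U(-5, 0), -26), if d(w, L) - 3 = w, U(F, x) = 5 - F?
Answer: -32431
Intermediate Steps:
d(w, L) = 3 + w
-32418 - d(U(-5, 0), -26) = -32418 - (3 + (5 - 1*(-5))) = -32418 - (3 + (5 + 5)) = -32418 - (3 + 10) = -32418 - 1*13 = -32418 - 13 = -32431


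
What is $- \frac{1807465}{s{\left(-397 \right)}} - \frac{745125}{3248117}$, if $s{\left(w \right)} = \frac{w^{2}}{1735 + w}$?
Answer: $- \frac{7855325165982015}{511932472253} \approx -15344.0$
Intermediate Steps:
$s{\left(w \right)} = \frac{w^{2}}{1735 + w}$
$- \frac{1807465}{s{\left(-397 \right)}} - \frac{745125}{3248117} = - \frac{1807465}{\left(-397\right)^{2} \frac{1}{1735 - 397}} - \frac{745125}{3248117} = - \frac{1807465}{157609 \cdot \frac{1}{1338}} - \frac{745125}{3248117} = - \frac{1807465}{\frac{157609}{1338}} - \frac{745125}{3248117} = \left(-1807465\right) \frac{1338}{157609} - \frac{745125}{3248117} = - \frac{2418388170}{157609} - \frac{745125}{3248117} = - \frac{7855325165982015}{511932472253}$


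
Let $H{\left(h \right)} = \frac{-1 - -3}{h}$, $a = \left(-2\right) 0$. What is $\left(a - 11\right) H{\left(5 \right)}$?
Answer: $- \frac{22}{5} \approx -4.4$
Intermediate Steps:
$a = 0$
$H{\left(h \right)} = \frac{2}{h}$ ($H{\left(h \right)} = \frac{-1 + 3}{h} = \frac{2}{h}$)
$\left(a - 11\right) H{\left(5 \right)} = \left(0 - 11\right) \frac{2}{5} = - 11 \cdot 2 \cdot \frac{1}{5} = \left(-11\right) \frac{2}{5} = - \frac{22}{5}$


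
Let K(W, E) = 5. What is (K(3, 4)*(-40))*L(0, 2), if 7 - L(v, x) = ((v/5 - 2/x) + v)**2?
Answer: -1200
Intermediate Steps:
L(v, x) = 7 - (-2/x + 6*v/5)**2 (L(v, x) = 7 - ((v/5 - 2/x) + v)**2 = 7 - ((-2/x + v/5) + v)**2 = 7 - (-2/x + 6*v/5)**2)
(K(3, 4)*(-40))*L(0, 2) = (5*(-40))*(7 - 4/25*(-5 + 3*0*2)**2/2**2) = -200*(7 - 4/25*1/4*(-5 + 0)**2) = -200*(7 - 4/25*1/4*(-5)**2) = -200*(7 - 4/25*1/4*25) = -200*(7 - 1) = -200*6 = -1200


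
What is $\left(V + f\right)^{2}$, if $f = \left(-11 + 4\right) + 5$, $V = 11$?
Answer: $81$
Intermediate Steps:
$f = -2$ ($f = -7 + 5 = -2$)
$\left(V + f\right)^{2} = \left(11 - 2\right)^{2} = 9^{2} = 81$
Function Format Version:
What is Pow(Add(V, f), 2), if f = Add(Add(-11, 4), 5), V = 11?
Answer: 81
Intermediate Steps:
f = -2 (f = Add(-7, 5) = -2)
Pow(Add(V, f), 2) = Pow(Add(11, -2), 2) = Pow(9, 2) = 81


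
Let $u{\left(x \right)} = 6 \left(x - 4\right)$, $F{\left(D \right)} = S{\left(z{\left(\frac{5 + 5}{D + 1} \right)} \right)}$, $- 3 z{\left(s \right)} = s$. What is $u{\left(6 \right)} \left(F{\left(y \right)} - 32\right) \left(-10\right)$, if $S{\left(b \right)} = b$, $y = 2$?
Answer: $\frac{11920}{3} \approx 3973.3$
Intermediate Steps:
$z{\left(s \right)} = - \frac{s}{3}$
$F{\left(D \right)} = - \frac{10}{3 \left(1 + D\right)}$ ($F{\left(D \right)} = - \frac{\left(5 + 5\right) \frac{1}{D + 1}}{3} = - \frac{10 \frac{1}{1 + D}}{3} = - \frac{10}{3 \left(1 + D\right)}$)
$u{\left(x \right)} = -24 + 6 x$ ($u{\left(x \right)} = 6 \left(-4 + x\right) = -24 + 6 x$)
$u{\left(6 \right)} \left(F{\left(y \right)} - 32\right) \left(-10\right) = \left(-24 + 6 \cdot 6\right) \left(- \frac{10}{3 + 3 \cdot 2} - 32\right) \left(-10\right) = \left(-24 + 36\right) \left(- \frac{10}{3 + 6} - 32\right) \left(-10\right) = 12 \left(- \frac{10}{9} - 32\right) \left(-10\right) = 12 \left(\left(- \frac{298}{9}\right) \left(-10\right)\right) = 12 \cdot \frac{2980}{9} = \frac{11920}{3}$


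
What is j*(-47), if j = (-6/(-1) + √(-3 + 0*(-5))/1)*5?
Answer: -1410 - 235*I*√3 ≈ -1410.0 - 407.03*I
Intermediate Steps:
j = 30 + 5*I*√3 (j = (-6*(-1) + √(-3 + 0)*1)*5 = (6 + √(-3)*1)*5 = (6 + (I*√3)*1)*5 = (6 + I*√3)*5 = 30 + 5*I*√3 ≈ 30.0 + 8.6602*I)
j*(-47) = (30 + 5*I*√3)*(-47) = -1410 - 235*I*√3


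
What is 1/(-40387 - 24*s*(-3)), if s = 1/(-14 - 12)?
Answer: -13/525067 ≈ -2.4759e-5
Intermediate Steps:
s = -1/26 (s = 1/(-26) = -1/26 ≈ -0.038462)
1/(-40387 - 24*s*(-3)) = 1/(-40387 - 24*(-1/26)*(-3)) = 1/(-40387 - (-12)*(-3)/13) = 1/(-40387 - 1*36/13) = 1/(-40387 - 36/13) = 1/(-525067/13) = -13/525067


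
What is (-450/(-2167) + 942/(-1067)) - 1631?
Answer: -342976493/210199 ≈ -1631.7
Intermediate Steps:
(-450/(-2167) + 942/(-1067)) - 1631 = (-450*(-1/2167) + 942*(-1/1067)) - 1631 = (450/2167 - 942/1067) - 1631 = -141924/210199 - 1631 = -342976493/210199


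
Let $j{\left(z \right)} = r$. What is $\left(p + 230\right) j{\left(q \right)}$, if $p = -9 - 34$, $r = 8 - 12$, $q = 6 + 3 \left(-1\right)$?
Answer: $-748$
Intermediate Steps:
$q = 3$ ($q = 6 - 3 = 3$)
$r = -4$ ($r = 8 - 12 = -4$)
$j{\left(z \right)} = -4$
$p = -43$ ($p = -9 - 34 = -43$)
$\left(p + 230\right) j{\left(q \right)} = \left(-43 + 230\right) \left(-4\right) = 187 \left(-4\right) = -748$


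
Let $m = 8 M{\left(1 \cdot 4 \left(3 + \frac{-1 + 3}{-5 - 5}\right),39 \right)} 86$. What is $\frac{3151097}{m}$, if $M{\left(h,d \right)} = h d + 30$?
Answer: $\frac{15755485}{1605792} \approx 9.8117$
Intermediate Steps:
$M{\left(h,d \right)} = 30 + d h$ ($M{\left(h,d \right)} = d h + 30 = 30 + d h$)
$m = \frac{1605792}{5}$ ($m = 8 \left(30 + 39 \cdot 1 \cdot 4 \left(3 + \frac{-1 + 3}{-5 - 5}\right)\right) 86 = 8 \left(30 + 39 \cdot 4 \left(3 + \frac{2}{-10}\right)\right) 86 = 8 \left(30 + 39 \cdot 4 \left(3 + 2 \left(- \frac{1}{10}\right)\right)\right) 86 = 8 \left(30 + 39 \cdot 4 \left(3 - \frac{1}{5}\right)\right) 86 = 8 \left(30 + 39 \cdot 4 \cdot \frac{14}{5}\right) 86 = 8 \left(30 + 39 \cdot \frac{56}{5}\right) 86 = 8 \left(30 + \frac{2184}{5}\right) 86 = 8 \cdot \frac{2334}{5} \cdot 86 = \frac{18672}{5} \cdot 86 = \frac{1605792}{5} \approx 3.2116 \cdot 10^{5}$)
$\frac{3151097}{m} = \frac{3151097}{\frac{1605792}{5}} = 3151097 \cdot \frac{5}{1605792} = \frac{15755485}{1605792}$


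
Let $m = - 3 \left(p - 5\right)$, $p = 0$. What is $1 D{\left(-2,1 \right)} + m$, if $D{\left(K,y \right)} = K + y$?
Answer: $14$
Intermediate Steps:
$m = 15$ ($m = - 3 \left(0 - 5\right) = \left(-3\right) \left(-5\right) = 15$)
$1 D{\left(-2,1 \right)} + m = 1 \left(-2 + 1\right) + 15 = 1 \left(-1\right) + 15 = -1 + 15 = 14$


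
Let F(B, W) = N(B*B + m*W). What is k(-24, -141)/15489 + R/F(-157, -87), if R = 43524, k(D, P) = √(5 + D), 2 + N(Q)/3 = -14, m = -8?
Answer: -3627/4 + I*√19/15489 ≈ -906.75 + 0.00028142*I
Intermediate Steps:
N(Q) = -48 (N(Q) = -6 + 3*(-14) = -6 - 42 = -48)
F(B, W) = -48
k(-24, -141)/15489 + R/F(-157, -87) = √(5 - 24)/15489 + 43524/(-48) = √(-19)*(1/15489) + 43524*(-1/48) = (I*√19)*(1/15489) - 3627/4 = I*√19/15489 - 3627/4 = -3627/4 + I*√19/15489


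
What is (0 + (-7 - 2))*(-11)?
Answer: 99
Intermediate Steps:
(0 + (-7 - 2))*(-11) = (0 - 9)*(-11) = -9*(-11) = 99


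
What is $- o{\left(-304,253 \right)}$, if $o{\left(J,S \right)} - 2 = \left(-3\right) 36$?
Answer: $106$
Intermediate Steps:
$o{\left(J,S \right)} = -106$ ($o{\left(J,S \right)} = 2 - 108 = -106$)
$- o{\left(-304,253 \right)} = \left(-1\right) \left(-106\right) = 106$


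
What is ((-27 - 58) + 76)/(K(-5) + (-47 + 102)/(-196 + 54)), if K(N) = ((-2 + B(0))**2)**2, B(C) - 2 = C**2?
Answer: 1278/55 ≈ 23.236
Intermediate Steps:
B(C) = 2 + C**2
K(N) = 0 (K(N) = ((-2 + (2 + 0**2))**2)**2 = ((-2 + (2 + 0))**2)**2 = ((-2 + 2)**2)**2 = (0**2)**2 = 0**2 = 0)
((-27 - 58) + 76)/(K(-5) + (-47 + 102)/(-196 + 54)) = ((-27 - 58) + 76)/(0 + (-47 + 102)/(-196 + 54)) = (-85 + 76)/(0 + 55/(-142)) = -9/(0 + 55*(-1/142)) = -9/(0 - 55/142) = -9/(-55/142) = -9*(-142/55) = 1278/55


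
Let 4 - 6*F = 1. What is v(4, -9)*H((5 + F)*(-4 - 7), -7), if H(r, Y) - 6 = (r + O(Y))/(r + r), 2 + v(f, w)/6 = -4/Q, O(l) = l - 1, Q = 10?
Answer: -57204/605 ≈ -94.552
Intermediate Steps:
F = ½ (F = ⅔ - ⅙*1 = ⅔ - ⅙ = ½ ≈ 0.50000)
O(l) = -1 + l
v(f, w) = -72/5 (v(f, w) = -12 + 6*(-4/10) = -12 + 6*(-4*⅒) = -12 + 6*(-⅖) = -12 - 12/5 = -72/5)
H(r, Y) = 6 + (-1 + Y + r)/(2*r) (H(r, Y) = 6 + (r + (-1 + Y))/(r + r) = 6 + (-1 + Y + r)/((2*r)) = 6 + (-1 + Y + r)*(1/(2*r)) = 6 + (-1 + Y + r)/(2*r))
v(4, -9)*H((5 + F)*(-4 - 7), -7) = -36*(-1 - 7 + 13*((5 + ½)*(-4 - 7)))/(5*((5 + ½)*(-4 - 7))) = -36*(-1 - 7 + 13*((11/2)*(-11)))/(5*((11/2)*(-11))) = -36*(-1 - 7 + 13*(-121/2))/(5*(-121/2)) = -36*(-2)*(-1 - 7 - 1573/2)/(5*121) = -36*(-2)*(-1589)/(5*121*2) = -72/5*1589/242 = -57204/605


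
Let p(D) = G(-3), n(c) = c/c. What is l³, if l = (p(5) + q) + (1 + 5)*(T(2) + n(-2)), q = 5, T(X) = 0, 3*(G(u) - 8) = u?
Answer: 5832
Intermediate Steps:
n(c) = 1
G(u) = 8 + u/3
p(D) = 7 (p(D) = 8 + (⅓)*(-3) = 8 - 1 = 7)
l = 18 (l = (7 + 5) + (1 + 5)*(0 + 1) = 12 + 6*1 = 12 + 6 = 18)
l³ = 18³ = 5832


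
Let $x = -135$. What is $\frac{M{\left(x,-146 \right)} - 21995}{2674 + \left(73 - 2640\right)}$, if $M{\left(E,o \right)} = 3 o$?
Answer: $- \frac{22433}{107} \approx -209.65$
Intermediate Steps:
$\frac{M{\left(x,-146 \right)} - 21995}{2674 + \left(73 - 2640\right)} = \frac{3 \left(-146\right) - 21995}{2674 + \left(73 - 2640\right)} = \frac{-438 - 21995}{2674 + \left(73 - 2640\right)} = - \frac{22433}{2674 - 2567} = - \frac{22433}{107}$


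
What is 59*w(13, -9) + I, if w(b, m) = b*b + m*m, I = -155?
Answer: 14595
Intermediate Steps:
w(b, m) = b**2 + m**2
59*w(13, -9) + I = 59*(13**2 + (-9)**2) - 155 = 59*(169 + 81) - 155 = 59*250 - 155 = 14750 - 155 = 14595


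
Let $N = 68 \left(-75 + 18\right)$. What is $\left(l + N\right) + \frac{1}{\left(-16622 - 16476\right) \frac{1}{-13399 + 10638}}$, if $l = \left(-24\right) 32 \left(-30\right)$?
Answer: $\frac{634292833}{33098} \approx 19164.0$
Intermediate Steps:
$l = 23040$ ($l = \left(-768\right) \left(-30\right) = 23040$)
$N = -3876$ ($N = 68 \left(-57\right) = -3876$)
$\left(l + N\right) + \frac{1}{\left(-16622 - 16476\right) \frac{1}{-13399 + 10638}} = \left(23040 - 3876\right) + \frac{1}{\left(-16622 - 16476\right) \frac{1}{-13399 + 10638}} = 19164 + \frac{1}{\left(-33098\right) \frac{1}{-2761}} = 19164 + \frac{1}{\left(-33098\right) \left(- \frac{1}{2761}\right)} = 19164 + \frac{1}{\frac{33098}{2761}} = 19164 + \frac{2761}{33098} = \frac{634292833}{33098}$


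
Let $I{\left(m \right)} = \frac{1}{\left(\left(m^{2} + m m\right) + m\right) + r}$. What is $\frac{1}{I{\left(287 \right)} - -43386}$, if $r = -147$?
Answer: $\frac{164878}{7153396909} \approx 2.3049 \cdot 10^{-5}$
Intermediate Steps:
$I{\left(m \right)} = \frac{1}{-147 + m + 2 m^{2}}$ ($I{\left(m \right)} = \frac{1}{\left(\left(m^{2} + m m\right) + m\right) - 147} = \frac{1}{\left(\left(m^{2} + m^{2}\right) + m\right) - 147} = \frac{1}{\left(2 m^{2} + m\right) - 147} = \frac{1}{\left(m + 2 m^{2}\right) - 147} = \frac{1}{-147 + m + 2 m^{2}}$)
$\frac{1}{I{\left(287 \right)} - -43386} = \frac{1}{\frac{1}{-147 + 287 + 2 \cdot 287^{2}} - -43386} = \frac{1}{\frac{1}{-147 + 287 + 2 \cdot 82369} + \left(-3648 + 47034\right)} = \frac{1}{\frac{1}{-147 + 287 + 164738} + 43386} = \frac{1}{\frac{1}{164878} + 43386} = \frac{1}{\frac{7153396909}{164878}} = \frac{164878}{7153396909}$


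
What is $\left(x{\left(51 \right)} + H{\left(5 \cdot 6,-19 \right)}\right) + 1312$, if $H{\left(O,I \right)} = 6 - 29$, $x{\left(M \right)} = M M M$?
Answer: $133940$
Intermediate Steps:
$x{\left(M \right)} = M^{3}$ ($x{\left(M \right)} = M^{2} M = M^{3}$)
$H{\left(O,I \right)} = -23$ ($H{\left(O,I \right)} = 6 - 29 = -23$)
$\left(x{\left(51 \right)} + H{\left(5 \cdot 6,-19 \right)}\right) + 1312 = \left(51^{3} - 23\right) + 1312 = \left(132651 - 23\right) + 1312 = 132628 + 1312 = 133940$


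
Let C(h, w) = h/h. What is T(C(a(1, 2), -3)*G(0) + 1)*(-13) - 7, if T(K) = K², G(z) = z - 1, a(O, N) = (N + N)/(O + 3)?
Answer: -7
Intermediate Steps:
a(O, N) = 2*N/(3 + O) (a(O, N) = (2*N)/(3 + O) = 2*N/(3 + O))
C(h, w) = 1
G(z) = -1 + z
T(C(a(1, 2), -3)*G(0) + 1)*(-13) - 7 = (1*(-1 + 0) + 1)²*(-13) - 7 = (1*(-1) + 1)²*(-13) - 7 = (-1 + 1)²*(-13) - 7 = 0²*(-13) - 7 = 0*(-13) - 7 = 0 - 7 = -7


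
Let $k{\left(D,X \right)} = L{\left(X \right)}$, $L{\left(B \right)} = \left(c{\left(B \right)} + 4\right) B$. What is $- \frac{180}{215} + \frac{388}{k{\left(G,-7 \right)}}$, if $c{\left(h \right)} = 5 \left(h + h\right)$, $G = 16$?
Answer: $\frac{26}{9933} \approx 0.0026175$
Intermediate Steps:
$c{\left(h \right)} = 10 h$ ($c{\left(h \right)} = 5 \cdot 2 h = 10 h$)
$L{\left(B \right)} = B \left(4 + 10 B\right)$ ($L{\left(B \right)} = \left(10 B + 4\right) B = \left(4 + 10 B\right) B = B \left(4 + 10 B\right)$)
$k{\left(D,X \right)} = 2 X \left(2 + 5 X\right)$
$- \frac{180}{215} + \frac{388}{k{\left(G,-7 \right)}} = - \frac{180}{215} + \frac{388}{2 \left(-7\right) \left(2 + 5 \left(-7\right)\right)} = \left(-180\right) \frac{1}{215} + \frac{388}{2 \left(-7\right) \left(2 - 35\right)} = - \frac{36}{43} + \frac{388}{2 \left(-7\right) \left(-33\right)} = - \frac{36}{43} + \frac{388}{462} = - \frac{36}{43} + 388 \cdot \frac{1}{462} = - \frac{36}{43} + \frac{194}{231} = \frac{26}{9933}$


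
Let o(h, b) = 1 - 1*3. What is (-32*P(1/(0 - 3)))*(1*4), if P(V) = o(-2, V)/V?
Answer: -768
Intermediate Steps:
o(h, b) = -2 (o(h, b) = 1 - 3 = -2)
P(V) = -2/V
(-32*P(1/(0 - 3)))*(1*4) = (-(-64)/(1/(0 - 3)))*(1*4) = -(-64)/(1/(-3))*4 = -(-64)/(-⅓)*4 = -(-64)*(-3)*4 = -32*6*4 = -192*4 = -768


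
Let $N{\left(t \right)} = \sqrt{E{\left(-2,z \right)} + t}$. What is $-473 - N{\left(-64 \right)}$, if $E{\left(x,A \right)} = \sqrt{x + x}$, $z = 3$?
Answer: $-473 - \sqrt{-64 + 2 i} \approx -473.13 - 8.001 i$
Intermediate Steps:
$E{\left(x,A \right)} = \sqrt{2} \sqrt{x}$ ($E{\left(x,A \right)} = \sqrt{2 x} = \sqrt{2} \sqrt{x}$)
$N{\left(t \right)} = \sqrt{t + 2 i}$ ($N{\left(t \right)} = \sqrt{\sqrt{2} \sqrt{-2} + t} = \sqrt{\sqrt{2} i \sqrt{2} + t} = \sqrt{2 i + t} = \sqrt{t + 2 i}$)
$-473 - N{\left(-64 \right)} = -473 - \sqrt{-64 + 2 i}$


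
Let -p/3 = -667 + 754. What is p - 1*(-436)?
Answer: 175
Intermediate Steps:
p = -261 (p = -3*(-667 + 754) = -3*87 = -261)
p - 1*(-436) = -261 - 1*(-436) = -261 + 436 = 175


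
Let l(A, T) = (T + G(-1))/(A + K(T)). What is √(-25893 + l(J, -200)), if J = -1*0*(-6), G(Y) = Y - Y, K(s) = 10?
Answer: I*√25913 ≈ 160.98*I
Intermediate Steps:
G(Y) = 0
J = 0 (J = 0*(-6) = 0)
l(A, T) = T/(10 + A) (l(A, T) = (T + 0)/(A + 10) = T/(10 + A))
√(-25893 + l(J, -200)) = √(-25893 - 200/(10 + 0)) = √(-25893 - 200/10) = √(-25893 - 200*⅒) = √(-25893 - 20) = √(-25913) = I*√25913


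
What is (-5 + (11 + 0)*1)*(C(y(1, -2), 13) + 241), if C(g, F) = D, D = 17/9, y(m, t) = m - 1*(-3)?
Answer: 4372/3 ≈ 1457.3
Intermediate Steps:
y(m, t) = 3 + m (y(m, t) = m + 3 = 3 + m)
D = 17/9 (D = 17*(⅑) = 17/9 ≈ 1.8889)
C(g, F) = 17/9
(-5 + (11 + 0)*1)*(C(y(1, -2), 13) + 241) = (-5 + (11 + 0)*1)*(17/9 + 241) = (-5 + 11*1)*(2186/9) = (-5 + 11)*(2186/9) = 6*(2186/9) = 4372/3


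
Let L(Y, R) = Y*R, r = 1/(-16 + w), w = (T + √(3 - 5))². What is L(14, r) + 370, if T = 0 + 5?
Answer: 4*(-651*I + 925*√2)/(-7*I + 10*√2) ≈ 370.39 - 0.79514*I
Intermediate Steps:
T = 5
w = (5 + I*√2)² (w = (5 + √(3 - 5))² = (5 + √(-2))² = (5 + I*√2)² ≈ 23.0 + 14.142*I)
r = 1/(-16 + (5 + I*√2)²) ≈ 0.028112 - 0.056796*I
L(Y, R) = R*Y
L(14, r) + 370 = -I/(-7*I + 10*√2)*14 + 370 = -14*I/(-7*I + 10*√2) + 370 = 370 - 14*I/(-7*I + 10*√2)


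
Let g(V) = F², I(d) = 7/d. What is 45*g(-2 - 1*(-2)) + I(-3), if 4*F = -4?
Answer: 128/3 ≈ 42.667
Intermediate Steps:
F = -1 (F = (¼)*(-4) = -1)
g(V) = 1 (g(V) = (-1)² = 1)
45*g(-2 - 1*(-2)) + I(-3) = 45*1 + 7/(-3) = 45 + 7*(-⅓) = 45 - 7/3 = 128/3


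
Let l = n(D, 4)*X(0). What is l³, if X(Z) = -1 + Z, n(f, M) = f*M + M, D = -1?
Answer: 0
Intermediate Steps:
n(f, M) = M + M*f (n(f, M) = M*f + M = M + M*f)
l = 0 (l = (4*(1 - 1))*(-1 + 0) = (4*0)*(-1) = 0*(-1) = 0)
l³ = 0³ = 0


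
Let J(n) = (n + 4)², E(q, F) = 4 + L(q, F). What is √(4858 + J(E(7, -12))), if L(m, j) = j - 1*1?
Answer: √4883 ≈ 69.878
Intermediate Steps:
L(m, j) = -1 + j (L(m, j) = j - 1 = -1 + j)
E(q, F) = 3 + F (E(q, F) = 4 + (-1 + F) = 3 + F)
J(n) = (4 + n)²
√(4858 + J(E(7, -12))) = √(4858 + (4 + (3 - 12))²) = √(4858 + (4 - 9)²) = √(4858 + (-5)²) = √(4858 + 25) = √4883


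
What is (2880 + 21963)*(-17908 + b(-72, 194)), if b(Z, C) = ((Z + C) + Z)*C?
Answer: -203911344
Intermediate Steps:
b(Z, C) = C*(C + 2*Z) (b(Z, C) = ((C + Z) + Z)*C = (C + 2*Z)*C = C*(C + 2*Z))
(2880 + 21963)*(-17908 + b(-72, 194)) = (2880 + 21963)*(-17908 + 194*(194 + 2*(-72))) = 24843*(-17908 + 194*(194 - 144)) = 24843*(-17908 + 194*50) = 24843*(-17908 + 9700) = 24843*(-8208) = -203911344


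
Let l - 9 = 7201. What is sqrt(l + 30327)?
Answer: sqrt(37537) ≈ 193.74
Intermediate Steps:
l = 7210 (l = 9 + 7201 = 7210)
sqrt(l + 30327) = sqrt(7210 + 30327) = sqrt(37537)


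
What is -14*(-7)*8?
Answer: 784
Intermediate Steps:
-14*(-7)*8 = 98*8 = 784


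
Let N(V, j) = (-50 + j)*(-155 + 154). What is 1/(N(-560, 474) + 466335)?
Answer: 1/465911 ≈ 2.1463e-6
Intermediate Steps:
N(V, j) = 50 - j (N(V, j) = (-50 + j)*(-1) = 50 - j)
1/(N(-560, 474) + 466335) = 1/((50 - 1*474) + 466335) = 1/((50 - 474) + 466335) = 1/(-424 + 466335) = 1/465911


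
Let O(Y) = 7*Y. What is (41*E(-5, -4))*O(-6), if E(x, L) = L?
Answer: 6888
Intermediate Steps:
(41*E(-5, -4))*O(-6) = (41*(-4))*(7*(-6)) = -164*(-42) = 6888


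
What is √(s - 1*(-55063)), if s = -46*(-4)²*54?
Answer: √15319 ≈ 123.77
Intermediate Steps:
s = -39744 (s = -46*16*54 = -736*54 = -39744)
√(s - 1*(-55063)) = √(-39744 - 1*(-55063)) = √(-39744 + 55063) = √15319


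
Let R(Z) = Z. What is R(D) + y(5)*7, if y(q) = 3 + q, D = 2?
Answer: 58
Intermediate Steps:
R(D) + y(5)*7 = 2 + (3 + 5)*7 = 2 + 8*7 = 2 + 56 = 58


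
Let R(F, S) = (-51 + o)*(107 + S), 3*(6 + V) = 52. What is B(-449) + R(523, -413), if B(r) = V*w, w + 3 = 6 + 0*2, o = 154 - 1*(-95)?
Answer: -60554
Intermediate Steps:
V = 34/3 (V = -6 + (1/3)*52 = -6 + 52/3 = 34/3 ≈ 11.333)
o = 249 (o = 154 + 95 = 249)
R(F, S) = 21186 + 198*S (R(F, S) = (-51 + 249)*(107 + S) = 198*(107 + S) = 21186 + 198*S)
w = 3 (w = -3 + (6 + 0*2) = -3 + (6 + 0) = -3 + 6 = 3)
B(r) = 34 (B(r) = (34/3)*3 = 34)
B(-449) + R(523, -413) = 34 + (21186 + 198*(-413)) = 34 + (21186 - 81774) = 34 - 60588 = -60554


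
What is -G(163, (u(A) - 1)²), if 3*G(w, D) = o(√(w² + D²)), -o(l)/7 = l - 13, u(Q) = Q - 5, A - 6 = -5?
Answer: -91/3 + 7*√27194/3 ≈ 354.45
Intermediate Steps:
A = 1 (A = 6 - 5 = 1)
u(Q) = -5 + Q
o(l) = 91 - 7*l (o(l) = -7*(l - 13) = -7*(-13 + l) = 91 - 7*l)
G(w, D) = 91/3 - 7*√(D² + w²)/3 (G(w, D) = (91 - 7*√(w² + D²))/3 = (91 - 7*√(D² + w²))/3 = 91/3 - 7*√(D² + w²)/3)
-G(163, (u(A) - 1)²) = -(91/3 - 7*√((((-5 + 1) - 1)²)² + 163²)/3) = -(91/3 - 7*√(((-4 - 1)²)² + 26569)/3) = -(91/3 - 7*√(((-5)²)² + 26569)/3) = -(91/3 - 7*√(25² + 26569)/3) = -(91/3 - 7*√(625 + 26569)/3) = -(91/3 - 7*√27194/3) = -91/3 + 7*√27194/3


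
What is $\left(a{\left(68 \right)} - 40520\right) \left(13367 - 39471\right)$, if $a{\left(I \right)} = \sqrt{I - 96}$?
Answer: $1057734080 - 52208 i \sqrt{7} \approx 1.0577 \cdot 10^{9} - 1.3813 \cdot 10^{5} i$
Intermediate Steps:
$a{\left(I \right)} = \sqrt{-96 + I}$
$\left(a{\left(68 \right)} - 40520\right) \left(13367 - 39471\right) = \left(\sqrt{-96 + 68} - 40520\right) \left(13367 - 39471\right) = \left(\sqrt{-28} - 40520\right) \left(-26104\right) = \left(2 i \sqrt{7} - 40520\right) \left(-26104\right) = \left(-40520 + 2 i \sqrt{7}\right) \left(-26104\right) = 1057734080 - 52208 i \sqrt{7}$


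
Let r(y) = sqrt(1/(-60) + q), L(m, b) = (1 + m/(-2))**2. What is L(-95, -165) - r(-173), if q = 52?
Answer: 9409/4 - sqrt(46785)/30 ≈ 2345.0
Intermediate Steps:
L(m, b) = (1 - m/2)**2 (L(m, b) = (1 + m*(-1/2))**2 = (1 - m/2)**2)
r(y) = sqrt(46785)/30 (r(y) = sqrt(1/(-60) + 52) = sqrt(-1/60 + 52) = sqrt(3119/60) = sqrt(46785)/30)
L(-95, -165) - r(-173) = (-2 - 95)**2/4 - sqrt(46785)/30 = (1/4)*(-97)**2 - sqrt(46785)/30 = (1/4)*9409 - sqrt(46785)/30 = 9409/4 - sqrt(46785)/30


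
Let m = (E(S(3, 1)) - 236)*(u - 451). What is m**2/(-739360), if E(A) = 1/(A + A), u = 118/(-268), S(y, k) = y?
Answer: -1465389653956805/95586826752 ≈ -15330.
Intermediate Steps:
u = -59/134 (u = 118*(-1/268) = -59/134 ≈ -0.44030)
E(A) = 1/(2*A)
m = 85597595/804 (m = ((1/2)/3 - 236)*(-59/134 - 451) = ((1/2)*(1/3) - 236)*(-60493/134) = (1/6 - 236)*(-60493/134) = -1415/6*(-60493/134) = 85597595/804 ≈ 1.0646e+5)
m**2/(-739360) = (85597595/804)**2/(-739360) = (7326948269784025/646416)*(-1/739360) = -1465389653956805/95586826752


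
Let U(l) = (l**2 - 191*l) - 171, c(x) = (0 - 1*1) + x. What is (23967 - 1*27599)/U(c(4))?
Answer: 3632/735 ≈ 4.9415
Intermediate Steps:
c(x) = -1 + x (c(x) = (0 - 1) + x = -1 + x)
U(l) = -171 + l**2 - 191*l
(23967 - 1*27599)/U(c(4)) = (23967 - 1*27599)/(-171 + (-1 + 4)**2 - 191*(-1 + 4)) = (23967 - 27599)/(-171 + 3**2 - 191*3) = -3632/(-171 + 9 - 573) = -3632/(-735) = -3632*(-1/735) = 3632/735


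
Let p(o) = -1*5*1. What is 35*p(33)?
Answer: -175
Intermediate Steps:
p(o) = -5 (p(o) = -5*1 = -5)
35*p(33) = 35*(-5) = -175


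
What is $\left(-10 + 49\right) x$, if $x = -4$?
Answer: $-156$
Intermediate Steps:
$\left(-10 + 49\right) x = \left(-10 + 49\right) \left(-4\right) = 39 \left(-4\right) = -156$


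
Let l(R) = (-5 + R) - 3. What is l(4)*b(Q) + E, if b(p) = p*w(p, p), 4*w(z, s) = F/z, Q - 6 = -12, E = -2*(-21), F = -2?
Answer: 44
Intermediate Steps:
E = 42
Q = -6 (Q = 6 - 12 = -6)
w(z, s) = -1/(2*z) (w(z, s) = (-2/z)/4 = -1/(2*z))
b(p) = -1/2 (b(p) = p*(-1/(2*p)) = -1/2)
l(R) = -8 + R
l(4)*b(Q) + E = (-8 + 4)*(-1/2) + 42 = -4*(-1/2) + 42 = 2 + 42 = 44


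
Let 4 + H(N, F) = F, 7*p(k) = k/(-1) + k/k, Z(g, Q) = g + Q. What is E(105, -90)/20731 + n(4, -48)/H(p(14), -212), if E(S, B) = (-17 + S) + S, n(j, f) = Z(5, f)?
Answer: 933121/4477896 ≈ 0.20838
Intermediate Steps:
Z(g, Q) = Q + g
p(k) = 1/7 - k/7 (p(k) = (k/(-1) + k/k)/7 = (k*(-1) + 1)/7 = (-k + 1)/7 = (1 - k)/7 = 1/7 - k/7)
n(j, f) = 5 + f (n(j, f) = f + 5 = 5 + f)
H(N, F) = -4 + F
E(S, B) = -17 + 2*S
E(105, -90)/20731 + n(4, -48)/H(p(14), -212) = (-17 + 2*105)/20731 + (5 - 48)/(-4 - 212) = (-17 + 210)*(1/20731) - 43/(-216) = 193*(1/20731) - 43*(-1/216) = 193/20731 + 43/216 = 933121/4477896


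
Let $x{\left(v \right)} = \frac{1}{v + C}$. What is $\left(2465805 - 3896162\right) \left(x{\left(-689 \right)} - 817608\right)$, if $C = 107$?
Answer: $\frac{680632313194949}{582} \approx 1.1695 \cdot 10^{12}$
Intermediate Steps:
$x{\left(v \right)} = \frac{1}{107 + v}$ ($x{\left(v \right)} = \frac{1}{v + 107} = \frac{1}{107 + v}$)
$\left(2465805 - 3896162\right) \left(x{\left(-689 \right)} - 817608\right) = \left(2465805 - 3896162\right) \left(\frac{1}{107 - 689} - 817608\right) = - 1430357 \left(\frac{1}{-582} - 817608\right) = - 1430357 \left(- \frac{1}{582} - 817608\right) = \left(-1430357\right) \left(- \frac{475847857}{582}\right) = \frac{680632313194949}{582}$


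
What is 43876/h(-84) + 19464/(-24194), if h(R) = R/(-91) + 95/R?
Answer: -579600834588/2746019 ≈ -2.1107e+5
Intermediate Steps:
h(R) = 95/R - R/91 (h(R) = R*(-1/91) + 95/R = -R/91 + 95/R = 95/R - R/91)
43876/h(-84) + 19464/(-24194) = 43876/(95/(-84) - 1/91*(-84)) + 19464/(-24194) = 43876/(95*(-1/84) + 12/13) + 19464*(-1/24194) = 43876/(-95/84 + 12/13) - 9732/12097 = 43876/(-227/1092) - 9732/12097 = 43876*(-1092/227) - 9732/12097 = -47912592/227 - 9732/12097 = -579600834588/2746019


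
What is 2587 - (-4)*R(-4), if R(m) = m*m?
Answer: 2651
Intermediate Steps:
R(m) = m**2
2587 - (-4)*R(-4) = 2587 - (-4)*(-4)**2 = 2587 - (-4)*16 = 2587 - 1*(-64) = 2587 + 64 = 2651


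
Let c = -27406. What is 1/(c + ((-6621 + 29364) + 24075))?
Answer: 1/19412 ≈ 5.1515e-5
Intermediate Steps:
1/(c + ((-6621 + 29364) + 24075)) = 1/(-27406 + ((-6621 + 29364) + 24075)) = 1/(-27406 + (22743 + 24075)) = 1/(-27406 + 46818) = 1/19412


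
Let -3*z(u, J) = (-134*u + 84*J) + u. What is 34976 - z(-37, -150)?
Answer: 97249/3 ≈ 32416.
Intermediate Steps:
z(u, J) = -28*J + 133*u/3 (z(u, J) = -((-134*u + 84*J) + u)/3 = -(-133*u + 84*J)/3 = -28*J + 133*u/3)
34976 - z(-37, -150) = 34976 - (-28*(-150) + (133/3)*(-37)) = 34976 - (4200 - 4921/3) = 34976 - 1*7679/3 = 34976 - 7679/3 = 97249/3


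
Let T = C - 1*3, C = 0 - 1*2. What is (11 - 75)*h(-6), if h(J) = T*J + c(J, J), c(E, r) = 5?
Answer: -2240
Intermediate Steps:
C = -2 (C = 0 - 2 = -2)
T = -5 (T = -2 - 1*3 = -2 - 3 = -5)
h(J) = 5 - 5*J (h(J) = -5*J + 5 = 5 - 5*J)
(11 - 75)*h(-6) = (11 - 75)*(5 - 5*(-6)) = -64*(5 + 30) = -64*35 = -2240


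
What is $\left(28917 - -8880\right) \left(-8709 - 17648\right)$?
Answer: $-996215529$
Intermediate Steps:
$\left(28917 - -8880\right) \left(-8709 - 17648\right) = \left(28917 + 8880\right) \left(-26357\right) = 37797 \left(-26357\right) = -996215529$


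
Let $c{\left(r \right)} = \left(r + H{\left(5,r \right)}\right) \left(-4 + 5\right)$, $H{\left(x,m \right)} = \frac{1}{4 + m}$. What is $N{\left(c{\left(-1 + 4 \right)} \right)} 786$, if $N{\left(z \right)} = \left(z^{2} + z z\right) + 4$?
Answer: $\frac{914904}{49} \approx 18672.0$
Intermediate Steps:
$c{\left(r \right)} = r + \frac{1}{4 + r}$ ($c{\left(r \right)} = \left(r + \frac{1}{4 + r}\right) \left(-4 + 5\right) = \left(r + \frac{1}{4 + r}\right) 1 = r + \frac{1}{4 + r}$)
$N{\left(z \right)} = 4 + 2 z^{2}$ ($N{\left(z \right)} = \left(z^{2} + z^{2}\right) + 4 = 2 z^{2} + 4 = 4 + 2 z^{2}$)
$N{\left(c{\left(-1 + 4 \right)} \right)} 786 = \left(4 + 2 \left(\frac{1 + \left(-1 + 4\right) \left(4 + \left(-1 + 4\right)\right)}{4 + \left(-1 + 4\right)}\right)^{2}\right) 786 = \left(4 + 2 \left(\frac{1 + 3 \left(4 + 3\right)}{4 + 3}\right)^{2}\right) 786 = \left(4 + 2 \left(\frac{1 + 3 \cdot 7}{7}\right)^{2}\right) 786 = \left(4 + 2 \left(\frac{1 + 21}{7}\right)^{2}\right) 786 = \left(4 + 2 \left(\frac{1}{7} \cdot 22\right)^{2}\right) 786 = \left(4 + 2 \left(\frac{22}{7}\right)^{2}\right) 786 = \left(4 + 2 \cdot \frac{484}{49}\right) 786 = \left(4 + \frac{968}{49}\right) 786 = \frac{1164}{49} \cdot 786 = \frac{914904}{49}$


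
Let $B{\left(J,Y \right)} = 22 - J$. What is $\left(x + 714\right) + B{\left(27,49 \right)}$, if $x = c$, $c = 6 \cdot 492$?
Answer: $3661$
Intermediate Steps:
$c = 2952$
$x = 2952$
$\left(x + 714\right) + B{\left(27,49 \right)} = \left(2952 + 714\right) + \left(22 - 27\right) = 3666 + \left(22 - 27\right) = 3666 - 5 = 3661$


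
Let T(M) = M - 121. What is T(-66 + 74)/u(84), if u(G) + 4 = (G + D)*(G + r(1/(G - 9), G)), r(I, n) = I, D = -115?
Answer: 8475/195631 ≈ 0.043321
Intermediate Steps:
T(M) = -121 + M
u(G) = -4 + (-115 + G)*(G + 1/(-9 + G)) (u(G) = -4 + (G - 115)*(G + 1/(G - 9)) = -4 + (-115 + G)*(G + 1/(-9 + G)))
T(-66 + 74)/u(84) = (-121 + (-66 + 74))/(((-79 + 84**3 - 124*84**2 + 1032*84)/(-9 + 84))) = (-121 + 8)/(((-79 + 592704 - 124*7056 + 86688)/75)) = -113*75/(-79 + 592704 - 874944 + 86688) = -113/((1/75)*(-195631)) = -113/(-195631/75) = -113*(-75/195631) = 8475/195631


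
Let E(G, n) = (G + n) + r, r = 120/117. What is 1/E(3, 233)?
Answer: 39/9244 ≈ 0.0042190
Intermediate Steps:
r = 40/39 (r = 120*(1/117) = 40/39 ≈ 1.0256)
E(G, n) = 40/39 + G + n (E(G, n) = (G + n) + 40/39 = 40/39 + G + n)
1/E(3, 233) = 1/(40/39 + 3 + 233) = 1/(9244/39) = 39/9244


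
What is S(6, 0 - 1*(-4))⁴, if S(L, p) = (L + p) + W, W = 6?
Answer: 65536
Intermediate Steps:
S(L, p) = 6 + L + p (S(L, p) = (L + p) + 6 = 6 + L + p)
S(6, 0 - 1*(-4))⁴ = (6 + 6 + (0 - 1*(-4)))⁴ = (6 + 6 + (0 + 4))⁴ = (6 + 6 + 4)⁴ = 16⁴ = 65536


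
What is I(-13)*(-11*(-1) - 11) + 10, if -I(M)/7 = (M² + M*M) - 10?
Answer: 10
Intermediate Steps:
I(M) = 70 - 14*M² (I(M) = -7*((M² + M*M) - 10) = -7*((M² + M²) - 10) = -7*(2*M² - 10) = -7*(-10 + 2*M²) = 70 - 14*M²)
I(-13)*(-11*(-1) - 11) + 10 = (70 - 14*(-13)²)*(-11*(-1) - 11) + 10 = (70 - 14*169)*(11 - 11) + 10 = (70 - 2366)*0 + 10 = -2296*0 + 10 = 0 + 10 = 10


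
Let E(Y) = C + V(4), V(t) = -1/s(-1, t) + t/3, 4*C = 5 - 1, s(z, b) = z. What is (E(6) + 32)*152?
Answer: 16112/3 ≈ 5370.7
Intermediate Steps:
C = 1 (C = (5 - 1)/4 = (1/4)*4 = 1)
V(t) = 1 + t/3 (V(t) = -1/(-1) + t/3 = -1*(-1) + t*(1/3) = 1 + t/3)
E(Y) = 10/3 (E(Y) = 1 + (1 + (1/3)*4) = 1 + (1 + 4/3) = 1 + 7/3 = 10/3)
(E(6) + 32)*152 = (10/3 + 32)*152 = (106/3)*152 = 16112/3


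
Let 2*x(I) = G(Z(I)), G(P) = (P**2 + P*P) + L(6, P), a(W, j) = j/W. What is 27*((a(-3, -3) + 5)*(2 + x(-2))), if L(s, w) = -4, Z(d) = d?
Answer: 648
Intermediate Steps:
G(P) = -4 + 2*P**2 (G(P) = (P**2 + P*P) - 4 = (P**2 + P**2) - 4 = 2*P**2 - 4 = -4 + 2*P**2)
x(I) = -2 + I**2 (x(I) = (-4 + 2*I**2)/2 = -2 + I**2)
27*((a(-3, -3) + 5)*(2 + x(-2))) = 27*((-3/(-3) + 5)*(2 + (-2 + (-2)**2))) = 27*((-3*(-1/3) + 5)*(2 + (-2 + 4))) = 27*((1 + 5)*(2 + 2)) = 27*(6*4) = 27*24 = 648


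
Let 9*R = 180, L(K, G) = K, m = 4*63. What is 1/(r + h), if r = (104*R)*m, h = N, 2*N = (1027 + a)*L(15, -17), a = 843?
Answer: 1/538185 ≈ 1.8581e-6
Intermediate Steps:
m = 252
R = 20 (R = (1/9)*180 = 20)
N = 14025 (N = ((1027 + 843)*15)/2 = (1870*15)/2 = (1/2)*28050 = 14025)
h = 14025
r = 524160 (r = (104*20)*252 = 2080*252 = 524160)
1/(r + h) = 1/(524160 + 14025) = 1/538185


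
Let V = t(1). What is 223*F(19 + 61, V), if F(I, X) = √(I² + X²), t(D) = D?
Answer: 223*√6401 ≈ 17841.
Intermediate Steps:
V = 1
223*F(19 + 61, V) = 223*√((19 + 61)² + 1²) = 223*√(80² + 1) = 223*√(6400 + 1) = 223*√6401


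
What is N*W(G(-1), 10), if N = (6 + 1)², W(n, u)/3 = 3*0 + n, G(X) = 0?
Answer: 0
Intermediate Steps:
W(n, u) = 3*n (W(n, u) = 3*(3*0 + n) = 3*(0 + n) = 3*n)
N = 49 (N = 7² = 49)
N*W(G(-1), 10) = 49*(3*0) = 49*0 = 0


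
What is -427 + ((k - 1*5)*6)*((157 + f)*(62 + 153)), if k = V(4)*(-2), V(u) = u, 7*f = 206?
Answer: -21887839/7 ≈ -3.1268e+6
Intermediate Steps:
f = 206/7 (f = (1/7)*206 = 206/7 ≈ 29.429)
k = -8 (k = 4*(-2) = -8)
-427 + ((k - 1*5)*6)*((157 + f)*(62 + 153)) = -427 + ((-8 - 1*5)*6)*((157 + 206/7)*(62 + 153)) = -427 + ((-8 - 5)*6)*((1305/7)*215) = -427 - 13*6*(280575/7) = -427 - 78*280575/7 = -427 - 21884850/7 = -21887839/7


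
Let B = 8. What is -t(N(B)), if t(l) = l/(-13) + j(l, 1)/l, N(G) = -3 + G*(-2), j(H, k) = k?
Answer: -348/247 ≈ -1.4089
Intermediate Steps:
N(G) = -3 - 2*G
t(l) = 1/l - l/13 (t(l) = l/(-13) + 1/l = l*(-1/13) + 1/l = -l/13 + 1/l = 1/l - l/13)
-t(N(B)) = -(1/(-3 - 2*8) - (-3 - 2*8)/13) = -(1/(-3 - 16) - (-3 - 16)/13) = -(1/(-19) - 1/13*(-19)) = -(-1/19 + 19/13) = -1*348/247 = -348/247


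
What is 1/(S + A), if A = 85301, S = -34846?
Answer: 1/50455 ≈ 1.9820e-5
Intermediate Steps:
1/(S + A) = 1/(-34846 + 85301) = 1/50455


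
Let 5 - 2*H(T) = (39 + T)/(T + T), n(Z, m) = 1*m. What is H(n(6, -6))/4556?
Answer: 31/36448 ≈ 0.00085053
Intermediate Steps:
n(Z, m) = m
H(T) = 5/2 - (39 + T)/(4*T) (H(T) = 5/2 - (39 + T)/(2*(T + T)) = 5/2 - (39 + T)/(2*(2*T)) = 5/2 - (39 + T)*1/(2*T)/2 = 5/2 - (39 + T)/(4*T))
H(n(6, -6))/4556 = ((¾)*(-13 + 3*(-6))/(-6))/4556 = ((¾)*(-⅙)*(-13 - 18))*(1/4556) = ((¾)*(-⅙)*(-31))*(1/4556) = (31/8)*(1/4556) = 31/36448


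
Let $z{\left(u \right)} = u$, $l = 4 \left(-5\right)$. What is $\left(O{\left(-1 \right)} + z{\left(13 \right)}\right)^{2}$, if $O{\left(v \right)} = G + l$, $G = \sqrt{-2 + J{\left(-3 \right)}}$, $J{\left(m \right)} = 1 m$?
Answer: $\left(-7 + i \sqrt{5}\right)^{2} \approx 44.0 - 31.305 i$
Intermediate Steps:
$l = -20$
$J{\left(m \right)} = m$
$G = i \sqrt{5}$ ($G = \sqrt{-2 - 3} = \sqrt{-5} = i \sqrt{5} \approx 2.2361 i$)
$O{\left(v \right)} = -20 + i \sqrt{5}$ ($O{\left(v \right)} = i \sqrt{5} - 20 = -20 + i \sqrt{5}$)
$\left(O{\left(-1 \right)} + z{\left(13 \right)}\right)^{2} = \left(\left(-20 + i \sqrt{5}\right) + 13\right)^{2} = \left(-7 + i \sqrt{5}\right)^{2}$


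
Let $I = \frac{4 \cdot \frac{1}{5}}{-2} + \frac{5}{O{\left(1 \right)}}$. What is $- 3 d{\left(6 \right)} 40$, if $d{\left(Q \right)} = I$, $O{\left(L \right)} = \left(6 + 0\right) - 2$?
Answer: $-102$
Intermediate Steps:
$O{\left(L \right)} = 4$ ($O{\left(L \right)} = 6 - 2 = 4$)
$I = \frac{17}{20}$ ($I = \frac{4 \cdot \frac{1}{5}}{-2} + \frac{5}{4} = 4 \cdot \frac{1}{5} \left(- \frac{1}{2}\right) + 5 \cdot \frac{1}{4} = \frac{4}{5} \left(- \frac{1}{2}\right) + \frac{5}{4} = - \frac{2}{5} + \frac{5}{4} = \frac{17}{20} \approx 0.85$)
$d{\left(Q \right)} = \frac{17}{20}$
$- 3 d{\left(6 \right)} 40 = \left(-3\right) \frac{17}{20} \cdot 40 = \left(- \frac{51}{20}\right) 40 = -102$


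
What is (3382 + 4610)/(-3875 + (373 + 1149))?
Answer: -7992/2353 ≈ -3.3965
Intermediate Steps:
(3382 + 4610)/(-3875 + (373 + 1149)) = 7992/(-3875 + 1522) = 7992/(-2353) = 7992*(-1/2353) = -7992/2353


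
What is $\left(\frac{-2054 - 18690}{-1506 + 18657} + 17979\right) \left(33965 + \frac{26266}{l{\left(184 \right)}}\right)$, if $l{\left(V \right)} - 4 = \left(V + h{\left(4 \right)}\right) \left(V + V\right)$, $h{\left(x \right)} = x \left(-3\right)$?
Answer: $\frac{66292805230705711}{108565830} \approx 6.1062 \cdot 10^{8}$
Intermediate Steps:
$h{\left(x \right)} = - 3 x$
$l{\left(V \right)} = 4 + 2 V \left(-12 + V\right)$ ($l{\left(V \right)} = 4 + \left(V - 12\right) \left(V + V\right) = 4 + \left(V - 12\right) 2 V = 4 + \left(-12 + V\right) 2 V = 4 + 2 V \left(-12 + V\right)$)
$\left(\frac{-2054 - 18690}{-1506 + 18657} + 17979\right) \left(33965 + \frac{26266}{l{\left(184 \right)}}\right) = \left(\frac{-2054 - 18690}{-1506 + 18657} + 17979\right) \left(33965 + \frac{26266}{4 - 4416 + 2 \cdot 184^{2}}\right) = \left(- \frac{20744}{17151} + 17979\right) \left(33965 + \frac{26266}{4 - 4416 + 2 \cdot 33856}\right) = \left(\left(-20744\right) \frac{1}{17151} + 17979\right) \left(33965 + \frac{26266}{4 - 4416 + 67712}\right) = \left(- \frac{20744}{17151} + 17979\right) \left(33965 + \frac{26266}{63300}\right) = \frac{308337085 \left(33965 + 26266 \cdot \frac{1}{63300}\right)}{17151} = \frac{308337085 \left(33965 + \frac{13133}{31650}\right)}{17151} = \frac{308337085}{17151} \cdot \frac{1075005383}{31650} = \frac{66292805230705711}{108565830}$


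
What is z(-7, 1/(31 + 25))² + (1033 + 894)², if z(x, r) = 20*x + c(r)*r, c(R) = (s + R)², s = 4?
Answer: 115124699805797249/30840979456 ≈ 3.7328e+6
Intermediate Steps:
c(R) = (4 + R)²
z(x, r) = 20*x + r*(4 + r)² (z(x, r) = 20*x + (4 + r)²*r = 20*x + r*(4 + r)²)
z(-7, 1/(31 + 25))² + (1033 + 894)² = (20*(-7) + (4 + 1/(31 + 25))²/(31 + 25))² + (1033 + 894)² = (-140 + (4 + 1/56)²/56)² + 1927² = (-140 + (4 + 1/56)²/56)² + 3713329 = (-140 + (225/56)²/56)² + 3713329 = (-140 + (1/56)*(50625/3136))² + 3713329 = (-140 + 50625/175616)² + 3713329 = (-24535615/175616)² + 3713329 = 601996403428225/30840979456 + 3713329 = 115124699805797249/30840979456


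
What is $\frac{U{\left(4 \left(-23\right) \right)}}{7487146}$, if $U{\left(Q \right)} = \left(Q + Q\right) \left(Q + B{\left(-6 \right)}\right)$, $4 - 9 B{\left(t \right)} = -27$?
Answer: $\frac{73324}{33692157} \approx 0.0021763$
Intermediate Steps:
$B{\left(t \right)} = \frac{31}{9}$ ($B{\left(t \right)} = \frac{4}{9} - -3 = \frac{4}{9} + 3 = \frac{31}{9}$)
$U{\left(Q \right)} = 2 Q \left(\frac{31}{9} + Q\right)$ ($U{\left(Q \right)} = \left(Q + Q\right) \left(Q + \frac{31}{9}\right) = 2 Q \left(\frac{31}{9} + Q\right)$)
$\frac{U{\left(4 \left(-23\right) \right)}}{7487146} = \frac{\frac{2}{9} \cdot 4 \left(-23\right) \left(31 + 9 \cdot 4 \left(-23\right)\right)}{7487146} = \frac{2}{9} \left(-92\right) \left(31 + 9 \left(-92\right)\right) \frac{1}{7487146} = \frac{2}{9} \left(-92\right) \left(31 - 828\right) \frac{1}{7487146} = \frac{2}{9} \left(-92\right) \left(-797\right) \frac{1}{7487146} = \frac{146648}{9} \cdot \frac{1}{7487146} = \frac{73324}{33692157}$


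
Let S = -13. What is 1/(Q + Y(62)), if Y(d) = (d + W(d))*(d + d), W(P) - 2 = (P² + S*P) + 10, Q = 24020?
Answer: 1/409908 ≈ 2.4396e-6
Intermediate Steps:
W(P) = 12 + P² - 13*P (W(P) = 2 + ((P² - 13*P) + 10) = 2 + (10 + P² - 13*P) = 12 + P² - 13*P)
Y(d) = 2*d*(12 + d² - 12*d) (Y(d) = (d + (12 + d² - 13*d))*(d + d) = (12 + d² - 12*d)*(2*d) = 2*d*(12 + d² - 12*d))
1/(Q + Y(62)) = 1/(24020 + 2*62*(12 + 62² - 12*62)) = 1/(24020 + 2*62*(12 + 3844 - 744)) = 1/(24020 + 2*62*3112) = 1/(24020 + 385888) = 1/409908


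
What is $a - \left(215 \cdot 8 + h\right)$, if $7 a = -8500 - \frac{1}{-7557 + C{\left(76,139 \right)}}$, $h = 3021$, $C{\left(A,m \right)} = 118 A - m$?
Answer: $- \frac{53025865}{8904} \approx -5955.3$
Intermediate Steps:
$C{\left(A,m \right)} = - m + 118 A$
$a = - \frac{10812001}{8904}$ ($a = \frac{-8500 - \frac{1}{-7557 + \left(\left(-1\right) 139 + 118 \cdot 76\right)}}{7} = \frac{-8500 - \frac{1}{-7557 + \left(-139 + 8968\right)}}{7} = \frac{-8500 - \frac{1}{-7557 + 8829}}{7} = \frac{-8500 - \frac{1}{1272}}{7} = \frac{1}{7} \left(- \frac{10812001}{1272}\right) = - \frac{10812001}{8904} \approx -1214.3$)
$a - \left(215 \cdot 8 + h\right) = - \frac{10812001}{8904} - \left(215 \cdot 8 + 3021\right) = - \frac{10812001}{8904} - \left(1720 + 3021\right) = - \frac{10812001}{8904} - 4741 = - \frac{53025865}{8904}$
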